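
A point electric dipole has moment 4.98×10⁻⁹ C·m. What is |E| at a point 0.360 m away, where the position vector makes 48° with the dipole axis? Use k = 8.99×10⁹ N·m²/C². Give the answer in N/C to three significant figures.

E ≈ 1470 N/C

At angle θ the dipole field magnitude is E = (kp/r³)·√(1 + 3cos²θ).
kp/r³ = (8.99×10⁹)(4.98×10⁻⁹) / (0.360)³ = 959.6 N/C.
√(1 + 3cos²48°) = √(1 + 3·0.4477) = √2.3432 ≈ 1.5308.
E ≈ 959.6 × 1.531 = 1469 N/C.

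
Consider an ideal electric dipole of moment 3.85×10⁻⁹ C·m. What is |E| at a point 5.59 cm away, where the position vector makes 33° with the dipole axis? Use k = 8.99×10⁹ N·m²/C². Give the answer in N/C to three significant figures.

E ≈ 3.49×10⁵ N/C

At angle θ the dipole field magnitude is E = (kp/r³)·√(1 + 3cos²θ).
kp/r³ = (8.99×10⁹)(3.85×10⁻⁹) / (0.0559)³ = 1.981×10⁵ N/C.
√(1 + 3cos²33°) = √(1 + 3·0.7034) = √3.1101 ≈ 1.7635.
E ≈ 1.981×10⁵ × 1.764 = 3.494×10⁵ N/C.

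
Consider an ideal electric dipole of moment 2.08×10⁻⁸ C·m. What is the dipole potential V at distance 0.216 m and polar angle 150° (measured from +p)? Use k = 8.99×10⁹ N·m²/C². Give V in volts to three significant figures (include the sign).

The dipole potential is V = kp cosθ / r².
V = (8.99×10⁹)(2.08×10⁻⁸)·cos150° / (0.216)² = -3471 V.

V ≈ -3470 V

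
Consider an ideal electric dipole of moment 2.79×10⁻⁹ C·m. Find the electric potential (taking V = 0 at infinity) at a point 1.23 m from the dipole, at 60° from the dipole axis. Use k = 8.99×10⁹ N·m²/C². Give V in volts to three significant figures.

V ≈ 8.29 V

The dipole potential is V = kp cosθ / r².
V = (8.99×10⁹)(2.79×10⁻⁹)·cos60° / (1.23)² = 8.289 V.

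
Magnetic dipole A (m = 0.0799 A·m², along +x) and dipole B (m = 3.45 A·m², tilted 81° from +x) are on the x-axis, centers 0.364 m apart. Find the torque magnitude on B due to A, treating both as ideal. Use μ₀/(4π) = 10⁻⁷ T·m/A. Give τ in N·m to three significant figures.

τ ≈ 1.13×10⁻⁶ N·m

Dipole B is on the axis of dipole A, so B₁ there is axial: B₁ = (μ₀/4π)·2m₁/r³ along +x.
B₁ = 2(10⁻⁷)(0.0799)/(0.364)³ = 3.313×10⁻⁷ T.
τ = m₂ B₁ sinθ.
τ = (3.45)(3.313×10⁻⁷)·sin81° = 1.129×10⁻⁶ N·m.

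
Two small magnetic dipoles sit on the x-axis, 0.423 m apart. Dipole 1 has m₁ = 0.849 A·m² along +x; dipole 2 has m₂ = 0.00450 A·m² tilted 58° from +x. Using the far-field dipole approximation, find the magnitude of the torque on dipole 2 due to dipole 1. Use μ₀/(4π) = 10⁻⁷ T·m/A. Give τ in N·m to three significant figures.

Dipole B is on the axis of dipole A, so B₁ there is axial: B₁ = (μ₀/4π)·2m₁/r³ along +x.
B₁ = 2(10⁻⁷)(0.849)/(0.423)³ = 2.243×10⁻⁶ T.
τ = m₂ B₁ sinθ.
τ = (0.00450)(2.243×10⁻⁶)·sin58° = 8.561×10⁻⁹ N·m.

τ ≈ 8.56×10⁻⁹ N·m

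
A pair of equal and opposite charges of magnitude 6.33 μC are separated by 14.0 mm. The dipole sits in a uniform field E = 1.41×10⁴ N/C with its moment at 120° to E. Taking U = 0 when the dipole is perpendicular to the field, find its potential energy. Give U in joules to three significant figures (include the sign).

Dipole moment p = qd = (6.33×10⁻⁶ C)(0.0140 m) = 8.862×10⁻⁸ C·m.
U = −p·E = −pE cosθ.
U = −(8.862×10⁻⁸)(1.41×10⁴)·cos120° = 6.248×10⁻⁴ J.

U ≈ 6.25×10⁻⁴ J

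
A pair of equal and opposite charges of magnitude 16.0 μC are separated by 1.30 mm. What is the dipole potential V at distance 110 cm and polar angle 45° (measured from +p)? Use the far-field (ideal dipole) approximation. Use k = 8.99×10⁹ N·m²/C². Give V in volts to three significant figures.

V ≈ 109 V

Dipole moment p = qd = (1.60×10⁻⁵ C)(0.00130 m) = 2.08×10⁻⁸ C·m.
The dipole potential is V = kp cosθ / r².
V = (8.99×10⁹)(2.08×10⁻⁸)·cos45° / (1.10)² = 109.3 V.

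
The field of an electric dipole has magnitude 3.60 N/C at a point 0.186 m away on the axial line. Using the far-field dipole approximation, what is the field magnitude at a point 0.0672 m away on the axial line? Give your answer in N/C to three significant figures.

Dipole fields scale as 1/r³ in the far field; the geometry is the same at both points.
E₂ = E₁ · (r₁/r₂)³ = 3.60 · (0.186/0.0672)³.
(r₁/r₂)³ = (2.768)³ = 21.2.
E₂ ≈ 76.34 N/C.

E ≈ 76.3 N/C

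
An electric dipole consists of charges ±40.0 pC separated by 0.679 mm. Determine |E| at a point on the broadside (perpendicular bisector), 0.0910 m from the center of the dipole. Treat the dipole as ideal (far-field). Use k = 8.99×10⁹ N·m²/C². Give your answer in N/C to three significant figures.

E ≈ 0.324 N/C

Dipole moment p = qd = (4.00×10⁻¹¹ C)(6.79×10⁻⁴ m) = 2.716×10⁻¹⁴ C·m.
On the perpendicular bisector E = kp/r³ (half the axial value at the same distance).
E = (8.99×10⁹)(2.716×10⁻¹⁴) / (0.0910)³ = 0.3240 N/C.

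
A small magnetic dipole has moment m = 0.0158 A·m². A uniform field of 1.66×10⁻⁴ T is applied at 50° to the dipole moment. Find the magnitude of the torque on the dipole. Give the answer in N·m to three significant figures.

τ ≈ 2.01×10⁻⁶ N·m

Torque on a magnetic dipole: τ = mB sinθ.
τ = (0.0158)(1.66×10⁻⁴)·sin50° = 2.009×10⁻⁶ N·m.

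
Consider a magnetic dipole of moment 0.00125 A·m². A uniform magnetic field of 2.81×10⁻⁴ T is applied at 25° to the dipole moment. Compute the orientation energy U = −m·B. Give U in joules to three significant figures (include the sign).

U ≈ -3.18×10⁻⁷ J

U = −m·B = −mB cosθ.
U = −(0.00125)(2.81×10⁻⁴)·cos25° = -3.183×10⁻⁷ J.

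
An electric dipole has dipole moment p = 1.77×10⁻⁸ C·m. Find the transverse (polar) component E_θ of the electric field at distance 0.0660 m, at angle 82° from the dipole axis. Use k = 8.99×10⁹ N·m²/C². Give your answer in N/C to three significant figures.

For a dipole, E_θ = (kp sinθ)/r³.
kp/r³ = (8.99×10⁹)(1.77×10⁻⁸)/(0.0660)³ = 5.535×10⁵ N/C.
E_θ = 5.535×10⁵·sin82° = 5.481×10⁵ N/C.

E_θ ≈ 5.48×10⁵ N/C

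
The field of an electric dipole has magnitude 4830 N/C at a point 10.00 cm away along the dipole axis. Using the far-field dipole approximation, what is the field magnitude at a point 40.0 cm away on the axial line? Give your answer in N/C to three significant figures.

E ≈ 75.5 N/C

Dipole fields scale as 1/r³ in the far field; the geometry is the same at both points.
E₂ = E₁ · (r₁/r₂)³ = 4830 · (10.00/40.0)³.
(r₁/r₂)³ = (0.25)³ = 0.01562.
E₂ ≈ 75.47 N/C.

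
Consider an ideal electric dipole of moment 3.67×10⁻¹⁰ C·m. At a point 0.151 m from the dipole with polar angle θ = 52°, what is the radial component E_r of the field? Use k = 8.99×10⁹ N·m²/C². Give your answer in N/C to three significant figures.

For a dipole, E_r = (2kp cosθ)/r³.
kp/r³ = (8.99×10⁹)(3.67×10⁻¹⁰)/(0.151)³ = 958.3 N/C.
E_r = 2·958.3·cos52° = 1180 N/C.

E_r ≈ 1180 N/C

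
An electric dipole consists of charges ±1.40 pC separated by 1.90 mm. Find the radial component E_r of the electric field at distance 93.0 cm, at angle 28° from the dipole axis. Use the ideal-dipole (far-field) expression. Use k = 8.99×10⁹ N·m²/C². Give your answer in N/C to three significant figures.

Dipole moment p = qd = (1.40×10⁻¹² C)(0.00190 m) = 2.66×10⁻¹⁵ C·m.
For a dipole, E_r = (2kp cosθ)/r³.
kp/r³ = (8.99×10⁹)(2.66×10⁻¹⁵)/(0.930)³ = 2.973×10⁻⁵ N/C.
E_r = 2·2.973×10⁻⁵·cos28° = 5.250×10⁻⁵ N/C.

E_r ≈ 5.25×10⁻⁵ N/C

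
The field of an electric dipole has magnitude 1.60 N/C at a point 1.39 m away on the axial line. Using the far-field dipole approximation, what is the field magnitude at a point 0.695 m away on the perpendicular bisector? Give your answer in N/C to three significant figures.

Dipole fields scale as 1/r³ in the far field.
The axial field is twice the equatorial field at the same r, so the geometry factor is 1/2.
E₂ = E₁ · (1/2) · (r₁/r₂)³ = 1.60 · 0.5 · (1.39/0.695)³.
(r₁/r₂)³ = (2)³ = 8.
E₂ ≈ 6.400 N/C.

E ≈ 6.40 N/C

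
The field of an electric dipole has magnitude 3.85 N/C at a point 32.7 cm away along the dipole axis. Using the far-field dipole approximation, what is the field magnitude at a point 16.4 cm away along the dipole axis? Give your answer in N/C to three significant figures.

E ≈ 30.5 N/C

Dipole fields scale as 1/r³ in the far field; the geometry is the same at both points.
E₂ = E₁ · (r₁/r₂)³ = 3.85 · (32.7/16.4)³.
(r₁/r₂)³ = (1.994)³ = 7.927.
E₂ ≈ 30.52 N/C.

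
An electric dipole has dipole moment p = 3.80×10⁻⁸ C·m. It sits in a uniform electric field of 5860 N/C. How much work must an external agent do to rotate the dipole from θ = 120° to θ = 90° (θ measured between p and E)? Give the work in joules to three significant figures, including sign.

W ≈ -1.11×10⁻⁴ J

W_ext = ΔU = U(θ₂) − U(θ₁) = −pE cosθ₂ − (−pE cosθ₁) = pE(cosθ₁ − cosθ₂).
W = (3.80×10⁻⁸)(5860)·(cos120° − cos90°) = (2.227×10⁻⁴)·(-0.5000) = -1.113×10⁻⁴ J.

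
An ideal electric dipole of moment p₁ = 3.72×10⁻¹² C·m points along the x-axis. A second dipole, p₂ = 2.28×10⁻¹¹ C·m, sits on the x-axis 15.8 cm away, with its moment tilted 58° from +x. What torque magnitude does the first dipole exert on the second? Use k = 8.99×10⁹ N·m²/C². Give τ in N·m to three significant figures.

The second dipole sits on the axis of the first, so the field there is axial: E₁ = 2kp₁/r³ along +x.
E₁ = 2(8.99×10⁹)(3.72×10⁻¹²)/(0.158)³ = 16.96 N/C.
Torque on the second dipole: τ = p₂ E₁ sinθ.
τ = (2.28×10⁻¹¹)(16.96)·sin58° = 3.279×10⁻¹⁰ N·m.

τ ≈ 3.28×10⁻¹⁰ N·m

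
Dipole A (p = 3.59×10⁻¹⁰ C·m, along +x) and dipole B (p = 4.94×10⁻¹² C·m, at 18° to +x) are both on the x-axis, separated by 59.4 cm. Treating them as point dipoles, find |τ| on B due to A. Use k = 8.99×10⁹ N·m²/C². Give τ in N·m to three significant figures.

The second dipole sits on the axis of the first, so the field there is axial: E₁ = 2kp₁/r³ along +x.
E₁ = 2(8.99×10⁹)(3.59×10⁻¹⁰)/(0.594)³ = 30.80 N/C.
Torque on the second dipole: τ = p₂ E₁ sinθ.
τ = (4.94×10⁻¹²)(30.80)·sin18° = 4.701×10⁻¹¹ N·m.

τ ≈ 4.70×10⁻¹¹ N·m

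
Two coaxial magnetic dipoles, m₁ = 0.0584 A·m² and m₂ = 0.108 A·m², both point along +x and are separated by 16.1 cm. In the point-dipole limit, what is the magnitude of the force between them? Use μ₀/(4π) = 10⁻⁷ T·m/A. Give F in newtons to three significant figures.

F ≈ 5.63×10⁻⁶ N

On-axis B of dipole 1: B = (μ₀/4π)·2m₁/r³. Force on dipole 2: F = m₂·dB/dr.
dB/dr = −(μ₀/4π)·6m₁/r⁴, so |F| = (μ₀/4π)·6m₁m₂/r⁴.
F = 6(10⁻⁷)(0.0584)(0.108)/(0.161)⁴ = 5.632×10⁻⁶ N.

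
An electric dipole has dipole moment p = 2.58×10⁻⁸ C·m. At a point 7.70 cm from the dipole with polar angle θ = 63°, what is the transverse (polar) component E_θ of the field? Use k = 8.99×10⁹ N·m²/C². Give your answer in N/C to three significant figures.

E_θ ≈ 4.53×10⁵ N/C

For a dipole, E_θ = (kp sinθ)/r³.
kp/r³ = (8.99×10⁹)(2.58×10⁻⁸)/(0.0770)³ = 5.081×10⁵ N/C.
E_θ = 5.081×10⁵·sin63° = 4.527×10⁵ N/C.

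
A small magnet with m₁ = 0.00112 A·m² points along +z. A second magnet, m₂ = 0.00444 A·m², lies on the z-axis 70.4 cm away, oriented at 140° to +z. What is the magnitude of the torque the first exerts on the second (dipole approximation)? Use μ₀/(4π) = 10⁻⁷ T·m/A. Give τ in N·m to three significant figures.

τ ≈ 1.83×10⁻¹² N·m

Dipole B is on the axis of dipole A, so B₁ there is axial: B₁ = (μ₀/4π)·2m₁/r³ along +z.
B₁ = 2(10⁻⁷)(0.00112)/(0.704)³ = 6.420×10⁻¹⁰ T.
τ = m₂ B₁ sinθ.
τ = (0.00444)(6.420×10⁻¹⁰)·sin140° = 1.832×10⁻¹² N·m.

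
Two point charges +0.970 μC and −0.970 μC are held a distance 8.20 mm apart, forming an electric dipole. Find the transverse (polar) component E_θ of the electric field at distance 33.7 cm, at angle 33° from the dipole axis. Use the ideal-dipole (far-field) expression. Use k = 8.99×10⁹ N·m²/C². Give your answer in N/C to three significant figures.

Dipole moment p = qd = (9.70×10⁻⁷ C)(0.00820 m) = 7.954×10⁻⁹ C·m.
For a dipole, E_θ = (kp sinθ)/r³.
kp/r³ = (8.99×10⁹)(7.954×10⁻⁹)/(0.337)³ = 1868 N/C.
E_θ = 1868·sin33° = 1018 N/C.

E_θ ≈ 1020 N/C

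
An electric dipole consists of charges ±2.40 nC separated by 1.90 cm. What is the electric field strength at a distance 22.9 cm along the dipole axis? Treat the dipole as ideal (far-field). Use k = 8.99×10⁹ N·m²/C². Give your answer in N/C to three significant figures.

E ≈ 68.3 N/C

Dipole moment p = qd = (2.40×10⁻⁹ C)(0.0190 m) = 4.56×10⁻¹¹ C·m.
On the dipole axis E = 2kp/r³.
E = 2·(8.99×10⁹)(4.56×10⁻¹¹) / (0.229)³ = 68.27 N/C.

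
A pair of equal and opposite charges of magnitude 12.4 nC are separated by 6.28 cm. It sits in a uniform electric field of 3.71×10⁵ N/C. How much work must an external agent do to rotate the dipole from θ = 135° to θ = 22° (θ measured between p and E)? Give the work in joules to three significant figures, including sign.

W ≈ -4.72×10⁻⁴ J

Dipole moment p = qd = (1.24×10⁻⁸ C)(0.0628 m) = 7.787×10⁻¹⁰ C·m.
W_ext = ΔU = U(θ₂) − U(θ₁) = −pE cosθ₂ − (−pE cosθ₁) = pE(cosθ₁ − cosθ₂).
W = (7.787×10⁻¹⁰)(3.71×10⁵)·(cos135° − cos22°) = (2.889×10⁻⁴)·(-1.6343) = -4.721×10⁻⁴ J.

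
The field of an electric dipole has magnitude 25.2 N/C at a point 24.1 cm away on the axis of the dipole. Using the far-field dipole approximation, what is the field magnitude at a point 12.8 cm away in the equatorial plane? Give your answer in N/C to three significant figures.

Dipole fields scale as 1/r³ in the far field.
The axial field is twice the equatorial field at the same r, so the geometry factor is 1/2.
E₂ = E₁ · (1/2) · (r₁/r₂)³ = 25.2 · 0.5 · (24.1/12.8)³.
(r₁/r₂)³ = (1.883)³ = 6.675.
E₂ ≈ 84.10 N/C.

E ≈ 84.1 N/C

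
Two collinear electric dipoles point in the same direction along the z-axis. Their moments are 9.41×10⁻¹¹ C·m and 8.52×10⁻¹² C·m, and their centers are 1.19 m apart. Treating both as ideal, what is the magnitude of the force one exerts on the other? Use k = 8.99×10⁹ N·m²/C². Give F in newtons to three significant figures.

F ≈ 2.16×10⁻¹¹ N

On-axis field of dipole 1 at distance r: E = 2kp₁/r³. Force on dipole 2 is F = p₂·dE/dr (gradient along axis).
dE/dr = −6kp₁/r⁴, so |F| = 6kp₁p₂/r⁴ (attractive for aligned moments).
F = 6(8.99×10⁹)(9.41×10⁻¹¹)(8.52×10⁻¹²)/(1.19)⁴ = 2.157×10⁻¹¹ N.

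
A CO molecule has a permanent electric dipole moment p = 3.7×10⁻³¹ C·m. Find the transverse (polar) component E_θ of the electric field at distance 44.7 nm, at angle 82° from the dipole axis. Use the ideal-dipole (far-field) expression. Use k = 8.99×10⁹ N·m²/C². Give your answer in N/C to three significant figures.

E_θ ≈ 36.9 N/C

For a dipole, E_θ = (kp sinθ)/r³.
kp/r³ = (8.99×10⁹)(3.70×10⁻³¹)/(4.47×10⁻⁸)³ = 37.24 N/C.
E_θ = 37.24·sin82° = 36.88 N/C.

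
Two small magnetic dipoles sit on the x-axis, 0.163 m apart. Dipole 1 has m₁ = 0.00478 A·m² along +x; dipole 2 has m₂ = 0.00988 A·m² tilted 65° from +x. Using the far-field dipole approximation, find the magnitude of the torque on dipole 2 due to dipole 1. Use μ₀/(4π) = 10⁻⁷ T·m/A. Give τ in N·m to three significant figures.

Dipole B is on the axis of dipole A, so B₁ there is axial: B₁ = (μ₀/4π)·2m₁/r³ along +x.
B₁ = 2(10⁻⁷)(0.00478)/(0.163)³ = 2.207×10⁻⁷ T.
τ = m₂ B₁ sinθ.
τ = (0.00988)(2.207×10⁻⁷)·sin65° = 1.977×10⁻⁹ N·m.

τ ≈ 1.98×10⁻⁹ N·m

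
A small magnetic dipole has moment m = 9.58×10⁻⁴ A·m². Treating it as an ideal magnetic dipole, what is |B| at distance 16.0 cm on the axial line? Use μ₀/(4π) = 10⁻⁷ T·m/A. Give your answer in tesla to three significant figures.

On axis B = (μ₀/4π)·2m/r³.
B = 2·(10⁻⁷)·(9.58×10⁻⁴) / (0.160)³ = 4.678×10⁻⁸ T.

B ≈ 4.68×10⁻⁸ T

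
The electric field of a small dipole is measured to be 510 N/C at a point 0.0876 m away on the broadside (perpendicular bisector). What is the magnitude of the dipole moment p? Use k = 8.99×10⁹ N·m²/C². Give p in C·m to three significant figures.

In the equatorial plane E = kp/r³, so p = Er³/(k).
p = (510)·(0.0876)³ / (8.99×10⁹) = 3.813×10⁻¹¹ C·m.

p ≈ 3.81×10⁻¹¹ C·m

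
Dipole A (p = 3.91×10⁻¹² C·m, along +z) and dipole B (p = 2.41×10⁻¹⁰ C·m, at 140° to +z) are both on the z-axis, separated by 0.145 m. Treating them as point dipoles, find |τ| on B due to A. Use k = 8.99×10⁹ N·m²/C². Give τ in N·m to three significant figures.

τ ≈ 3.57×10⁻⁹ N·m

The second dipole sits on the axis of the first, so the field there is axial: E₁ = 2kp₁/r³ along +z.
E₁ = 2(8.99×10⁹)(3.91×10⁻¹²)/(0.145)³ = 23.06 N/C.
Torque on the second dipole: τ = p₂ E₁ sinθ.
τ = (2.41×10⁻¹⁰)(23.06)·sin140° = 3.572×10⁻⁹ N·m.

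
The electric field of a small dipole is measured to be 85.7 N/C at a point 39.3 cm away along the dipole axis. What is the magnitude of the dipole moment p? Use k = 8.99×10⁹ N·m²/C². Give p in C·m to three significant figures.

p ≈ 2.89×10⁻¹⁰ C·m

On axis E = 2kp/r³, so p = Er³/(2k).
p = (85.7)·(0.393)³ / (2·8.99×10⁹) = 2.893×10⁻¹⁰ C·m.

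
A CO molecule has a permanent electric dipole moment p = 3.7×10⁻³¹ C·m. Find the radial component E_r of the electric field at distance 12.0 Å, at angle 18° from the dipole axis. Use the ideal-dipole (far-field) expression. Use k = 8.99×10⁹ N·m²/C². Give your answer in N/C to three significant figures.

For a dipole, E_r = (2kp cosθ)/r³.
kp/r³ = (8.99×10⁹)(3.70×10⁻³¹)/(1.20×10⁻⁹)³ = 1.925×10⁶ N/C.
E_r = 2·1.925×10⁶·cos18° = 3.661×10⁶ N/C.

E_r ≈ 3.66×10⁶ N/C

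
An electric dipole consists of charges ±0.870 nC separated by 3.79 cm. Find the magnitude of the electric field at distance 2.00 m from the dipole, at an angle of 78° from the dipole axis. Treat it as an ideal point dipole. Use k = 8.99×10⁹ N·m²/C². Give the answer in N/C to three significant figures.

E ≈ 0.0394 N/C

Dipole moment p = qd = (8.70×10⁻¹⁰ C)(0.0379 m) = 3.297×10⁻¹¹ C·m.
At angle θ the dipole field magnitude is E = (kp/r³)·√(1 + 3cos²θ).
kp/r³ = (8.99×10⁹)(3.297×10⁻¹¹) / (2.00)³ = 0.03705 N/C.
√(1 + 3cos²78°) = √(1 + 3·0.0432) = √1.1297 ≈ 1.0629.
E ≈ 0.03705 × 1.063 = 0.03938 N/C.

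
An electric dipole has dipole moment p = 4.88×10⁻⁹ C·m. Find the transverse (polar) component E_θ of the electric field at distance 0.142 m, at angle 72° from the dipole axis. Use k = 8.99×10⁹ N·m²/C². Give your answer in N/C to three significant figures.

E_θ ≈ 1.46×10⁴ N/C

For a dipole, E_θ = (kp sinθ)/r³.
kp/r³ = (8.99×10⁹)(4.88×10⁻⁹)/(0.142)³ = 1.532×10⁴ N/C.
E_θ = 1.532×10⁴·sin72° = 1.457×10⁴ N/C.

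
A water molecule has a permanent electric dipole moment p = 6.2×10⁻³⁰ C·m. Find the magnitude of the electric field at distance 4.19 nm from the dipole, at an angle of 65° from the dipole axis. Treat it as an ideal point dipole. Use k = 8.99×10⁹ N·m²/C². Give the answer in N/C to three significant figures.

At angle θ the dipole field magnitude is E = (kp/r³)·√(1 + 3cos²θ).
kp/r³ = (8.99×10⁹)(6.20×10⁻³⁰) / (4.19×10⁻⁹)³ = 7.577×10⁵ N/C.
√(1 + 3cos²65°) = √(1 + 3·0.1786) = √1.5358 ≈ 1.2393.
E ≈ 7.577×10⁵ × 1.239 = 9.390×10⁵ N/C.

E ≈ 9.39×10⁵ N/C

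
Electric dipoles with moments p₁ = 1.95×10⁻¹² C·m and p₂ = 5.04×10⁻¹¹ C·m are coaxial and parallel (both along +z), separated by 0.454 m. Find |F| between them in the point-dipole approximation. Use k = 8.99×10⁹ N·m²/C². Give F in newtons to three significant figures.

F ≈ 1.25×10⁻¹⁰ N

On-axis field of dipole 1 at distance r: E = 2kp₁/r³. Force on dipole 2 is F = p₂·dE/dr (gradient along axis).
dE/dr = −6kp₁/r⁴, so |F| = 6kp₁p₂/r⁴ (attractive for aligned moments).
F = 6(8.99×10⁹)(1.95×10⁻¹²)(5.04×10⁻¹¹)/(0.454)⁴ = 1.248×10⁻¹⁰ N.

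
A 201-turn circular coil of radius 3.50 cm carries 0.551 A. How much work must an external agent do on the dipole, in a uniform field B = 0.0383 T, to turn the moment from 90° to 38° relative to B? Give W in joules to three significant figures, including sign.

m = NIA = NIπa² = 201·(0.551)·π·(0.0350)² = 0.4262 A·m².
W_ext = ΔU = −mB cosθ₂ + mB cosθ₁ = mB(cosθ₁ − cosθ₂).
W = (0.4262)(0.0383)·(cos90° − cos38°) = (0.01632)·(-0.7880) = -0.01286 J.

W ≈ -0.0129 J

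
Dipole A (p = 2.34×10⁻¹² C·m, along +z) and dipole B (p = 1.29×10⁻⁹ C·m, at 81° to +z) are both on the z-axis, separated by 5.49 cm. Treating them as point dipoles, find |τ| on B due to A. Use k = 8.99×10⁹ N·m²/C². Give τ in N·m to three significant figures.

τ ≈ 3.24×10⁻⁷ N·m

The second dipole sits on the axis of the first, so the field there is axial: E₁ = 2kp₁/r³ along +z.
E₁ = 2(8.99×10⁹)(2.34×10⁻¹²)/(0.0549)³ = 254.3 N/C.
Torque on the second dipole: τ = p₂ E₁ sinθ.
τ = (1.29×10⁻⁹)(254.3)·sin81° = 3.240×10⁻⁷ N·m.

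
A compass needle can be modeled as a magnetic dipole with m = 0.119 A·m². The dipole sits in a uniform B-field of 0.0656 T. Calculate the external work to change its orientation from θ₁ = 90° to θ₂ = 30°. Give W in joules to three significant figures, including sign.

W_ext = ΔU = −mB cosθ₂ + mB cosθ₁ = mB(cosθ₁ − cosθ₂).
W = (0.119)(0.0656)·(cos90° − cos30°) = (0.007806)·(-0.8660) = -0.006761 J.

W ≈ -0.00676 J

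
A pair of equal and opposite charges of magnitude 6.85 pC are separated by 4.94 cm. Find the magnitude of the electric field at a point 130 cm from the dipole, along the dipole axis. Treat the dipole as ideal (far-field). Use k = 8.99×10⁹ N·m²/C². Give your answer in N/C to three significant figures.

Dipole moment p = qd = (6.85×10⁻¹² C)(0.0494 m) = 3.384×10⁻¹³ C·m.
On the dipole axis E = 2kp/r³.
E = 2·(8.99×10⁹)(3.384×10⁻¹³) / (1.30)³ = 0.002769 N/C.

E ≈ 0.00277 N/C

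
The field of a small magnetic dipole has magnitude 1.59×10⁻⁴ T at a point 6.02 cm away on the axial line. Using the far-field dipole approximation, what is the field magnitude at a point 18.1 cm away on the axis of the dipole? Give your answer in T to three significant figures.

Dipole fields scale as 1/r³ in the far field; the geometry is the same at both points.
B₂ = B₁ · (r₁/r₂)³ = 1.59×10⁻⁴ · (6.02/18.1)³.
(r₁/r₂)³ = (0.3326)³ = 0.03679.
B₂ ≈ 5.850×10⁻⁶ T.

B ≈ 5.85×10⁻⁶ T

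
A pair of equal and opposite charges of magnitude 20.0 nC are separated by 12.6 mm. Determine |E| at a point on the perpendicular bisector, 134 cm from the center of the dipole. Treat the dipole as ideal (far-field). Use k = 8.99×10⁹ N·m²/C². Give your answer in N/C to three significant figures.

Dipole moment p = qd = (2.00×10⁻⁸ C)(0.0126 m) = 2.52×10⁻¹⁰ C·m.
In the equatorial plane E = kp/r³.
E = (8.99×10⁹)(2.52×10⁻¹⁰) / (1.34)³ = 0.9416 N/C.

E ≈ 0.942 N/C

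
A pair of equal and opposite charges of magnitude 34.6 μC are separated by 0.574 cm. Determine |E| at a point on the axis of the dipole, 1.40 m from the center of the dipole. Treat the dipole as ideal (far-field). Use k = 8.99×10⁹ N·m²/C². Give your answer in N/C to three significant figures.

E ≈ 1300 N/C

Dipole moment p = qd = (3.46×10⁻⁵ C)(0.00574 m) = 1.986×10⁻⁷ C·m.
On the dipole axis E = 2kp/r³.
E = 2·(8.99×10⁹)(1.986×10⁻⁷) / (1.40)³ = 1301 N/C.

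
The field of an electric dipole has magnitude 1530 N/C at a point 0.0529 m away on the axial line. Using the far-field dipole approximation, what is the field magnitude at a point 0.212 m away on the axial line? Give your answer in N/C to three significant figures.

Dipole fields scale as 1/r³ in the far field; the geometry is the same at both points.
E₂ = E₁ · (r₁/r₂)³ = 1530 · (0.0529/0.212)³.
(r₁/r₂)³ = (0.2495)³ = 0.01554.
E₂ ≈ 23.77 N/C.

E ≈ 23.8 N/C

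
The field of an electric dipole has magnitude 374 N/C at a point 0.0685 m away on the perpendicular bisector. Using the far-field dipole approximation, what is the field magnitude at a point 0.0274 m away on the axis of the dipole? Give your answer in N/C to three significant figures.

Dipole fields scale as 1/r³ in the far field.
The axial field is twice the equatorial field at the same r, so the geometry factor is 2/1.
E₂ = E₁ · (2/1) · (r₁/r₂)³ = 374 · 2 · (0.0685/0.0274)³.
(r₁/r₂)³ = (2.5)³ = 15.62.
E₂ ≈ 1.169×10⁴ N/C.

E ≈ 1.17×10⁴ N/C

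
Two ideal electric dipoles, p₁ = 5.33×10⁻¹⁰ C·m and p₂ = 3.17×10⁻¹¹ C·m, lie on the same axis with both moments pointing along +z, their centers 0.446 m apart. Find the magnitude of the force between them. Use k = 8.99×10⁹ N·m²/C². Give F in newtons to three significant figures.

On-axis field of dipole 1 at distance r: E = 2kp₁/r³. Force on dipole 2 is F = p₂·dE/dr (gradient along axis).
dE/dr = −6kp₁/r⁴, so |F| = 6kp₁p₂/r⁴ (attractive for aligned moments).
F = 6(8.99×10⁹)(5.33×10⁻¹⁰)(3.17×10⁻¹¹)/(0.446)⁴ = 2.303×10⁻⁸ N.

F ≈ 2.30×10⁻⁸ N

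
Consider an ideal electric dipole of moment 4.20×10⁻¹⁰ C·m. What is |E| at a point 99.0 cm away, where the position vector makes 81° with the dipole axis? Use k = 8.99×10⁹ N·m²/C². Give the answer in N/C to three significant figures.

E ≈ 4.03 N/C

At angle θ the dipole field magnitude is E = (kp/r³)·√(1 + 3cos²θ).
kp/r³ = (8.99×10⁹)(4.20×10⁻¹⁰) / (0.990)³ = 3.891 N/C.
√(1 + 3cos²81°) = √(1 + 3·0.0245) = √1.0734 ≈ 1.0361.
E ≈ 3.891 × 1.036 = 4.032 N/C.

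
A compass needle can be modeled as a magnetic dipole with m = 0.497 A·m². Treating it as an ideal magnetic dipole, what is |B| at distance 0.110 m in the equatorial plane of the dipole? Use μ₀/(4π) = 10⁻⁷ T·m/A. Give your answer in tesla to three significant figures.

B ≈ 3.73×10⁻⁵ T

In the equatorial plane B = (μ₀/4π)·m/r³ (half the axial value).
B = (10⁻⁷)·(0.497) / (0.110)³ = 3.734×10⁻⁵ T.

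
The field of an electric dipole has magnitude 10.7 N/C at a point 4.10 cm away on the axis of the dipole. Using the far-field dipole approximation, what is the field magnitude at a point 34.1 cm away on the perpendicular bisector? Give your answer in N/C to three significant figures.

E ≈ 0.00930 N/C

Dipole fields scale as 1/r³ in the far field.
The axial field is twice the equatorial field at the same r, so the geometry factor is 1/2.
E₂ = E₁ · (1/2) · (r₁/r₂)³ = 10.7 · 0.5 · (4.10/34.1)³.
(r₁/r₂)³ = (0.1202)³ = 0.001738.
E₂ ≈ 0.009299 N/C.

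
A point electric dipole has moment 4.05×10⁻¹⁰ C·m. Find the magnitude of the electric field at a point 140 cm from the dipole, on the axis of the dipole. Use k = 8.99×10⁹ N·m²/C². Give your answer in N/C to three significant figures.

On the dipole axis E = 2kp/r³.
E = 2·(8.99×10⁹)(4.05×10⁻¹⁰) / (1.40)³ = 2.654 N/C.

E ≈ 2.65 N/C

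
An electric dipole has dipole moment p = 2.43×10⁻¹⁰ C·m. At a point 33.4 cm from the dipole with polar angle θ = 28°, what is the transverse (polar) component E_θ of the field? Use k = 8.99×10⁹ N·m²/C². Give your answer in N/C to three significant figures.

For a dipole, E_θ = (kp sinθ)/r³.
kp/r³ = (8.99×10⁹)(2.43×10⁻¹⁰)/(0.334)³ = 58.63 N/C.
E_θ = 58.63·sin28° = 27.53 N/C.

E_θ ≈ 27.5 N/C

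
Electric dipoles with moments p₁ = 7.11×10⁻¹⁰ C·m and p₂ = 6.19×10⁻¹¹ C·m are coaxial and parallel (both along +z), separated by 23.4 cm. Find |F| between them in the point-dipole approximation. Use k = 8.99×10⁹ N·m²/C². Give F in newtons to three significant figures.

F ≈ 7.92×10⁻⁷ N

On-axis field of dipole 1 at distance r: E = 2kp₁/r³. Force on dipole 2 is F = p₂·dE/dr (gradient along axis).
dE/dr = −6kp₁/r⁴, so |F| = 6kp₁p₂/r⁴ (attractive for aligned moments).
F = 6(8.99×10⁹)(7.11×10⁻¹⁰)(6.19×10⁻¹¹)/(0.234)⁴ = 7.918×10⁻⁷ N.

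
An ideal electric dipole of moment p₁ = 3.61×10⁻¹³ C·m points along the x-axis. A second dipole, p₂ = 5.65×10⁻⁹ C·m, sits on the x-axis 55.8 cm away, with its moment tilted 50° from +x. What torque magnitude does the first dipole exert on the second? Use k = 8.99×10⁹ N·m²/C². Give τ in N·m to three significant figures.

The second dipole sits on the axis of the first, so the field there is axial: E₁ = 2kp₁/r³ along +x.
E₁ = 2(8.99×10⁹)(3.61×10⁻¹³)/(0.558)³ = 0.03736 N/C.
Torque on the second dipole: τ = p₂ E₁ sinθ.
τ = (5.65×10⁻⁹)(0.03736)·sin50° = 1.617×10⁻¹⁰ N·m.

τ ≈ 1.62×10⁻¹⁰ N·m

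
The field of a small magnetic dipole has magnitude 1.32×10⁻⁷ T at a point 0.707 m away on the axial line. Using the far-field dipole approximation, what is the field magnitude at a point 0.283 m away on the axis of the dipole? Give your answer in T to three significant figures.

Dipole fields scale as 1/r³ in the far field; the geometry is the same at both points.
B₂ = B₁ · (r₁/r₂)³ = 1.32×10⁻⁷ · (0.707/0.283)³.
(r₁/r₂)³ = (2.498)³ = 15.59.
B₂ ≈ 2.058×10⁻⁶ T.

B ≈ 2.06×10⁻⁶ T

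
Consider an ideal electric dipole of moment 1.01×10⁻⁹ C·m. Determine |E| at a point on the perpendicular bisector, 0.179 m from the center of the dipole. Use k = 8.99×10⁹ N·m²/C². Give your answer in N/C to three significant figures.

E ≈ 1580 N/C

On the perpendicular bisector E = kp/r³ (half the axial value at the same distance).
E = (8.99×10⁹)(1.01×10⁻⁹) / (0.179)³ = 1583 N/C.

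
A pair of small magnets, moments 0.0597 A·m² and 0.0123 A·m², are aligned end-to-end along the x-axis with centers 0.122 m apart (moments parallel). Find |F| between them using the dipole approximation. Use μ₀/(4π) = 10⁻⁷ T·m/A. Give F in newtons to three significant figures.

On-axis B of dipole 1: B = (μ₀/4π)·2m₁/r³. Force on dipole 2: F = m₂·dB/dr.
dB/dr = −(μ₀/4π)·6m₁/r⁴, so |F| = (μ₀/4π)·6m₁m₂/r⁴.
F = 6(10⁻⁷)(0.0597)(0.0123)/(0.122)⁴ = 1.989×10⁻⁶ N.

F ≈ 1.99×10⁻⁶ N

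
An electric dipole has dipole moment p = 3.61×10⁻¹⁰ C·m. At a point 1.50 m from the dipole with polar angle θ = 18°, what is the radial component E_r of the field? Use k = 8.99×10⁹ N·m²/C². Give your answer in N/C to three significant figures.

For a dipole, E_r = (2kp cosθ)/r³.
kp/r³ = (8.99×10⁹)(3.61×10⁻¹⁰)/(1.50)³ = 0.9616 N/C.
E_r = 2·0.9616·cos18° = 1.829 N/C.

E_r ≈ 1.83 N/C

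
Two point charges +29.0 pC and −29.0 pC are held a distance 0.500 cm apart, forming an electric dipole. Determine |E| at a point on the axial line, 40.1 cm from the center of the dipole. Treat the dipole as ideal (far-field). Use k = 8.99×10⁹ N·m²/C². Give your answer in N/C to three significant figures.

E ≈ 0.0404 N/C

Dipole moment p = qd = (2.90×10⁻¹¹ C)(0.00500 m) = 1.45×10⁻¹³ C·m.
On the dipole axis E = 2kp/r³.
E = 2·(8.99×10⁹)(1.45×10⁻¹³) / (0.401)³ = 0.04043 N/C.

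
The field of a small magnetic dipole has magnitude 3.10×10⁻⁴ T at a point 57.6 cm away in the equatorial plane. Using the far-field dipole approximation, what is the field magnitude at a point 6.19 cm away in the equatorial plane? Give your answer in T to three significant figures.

Dipole fields scale as 1/r³ in the far field; the geometry is the same at both points.
B₂ = B₁ · (r₁/r₂)³ = 3.10×10⁻⁴ · (57.6/6.19)³.
(r₁/r₂)³ = (9.305)³ = 805.7.
B₂ ≈ 0.2498 T.

B ≈ 0.250 T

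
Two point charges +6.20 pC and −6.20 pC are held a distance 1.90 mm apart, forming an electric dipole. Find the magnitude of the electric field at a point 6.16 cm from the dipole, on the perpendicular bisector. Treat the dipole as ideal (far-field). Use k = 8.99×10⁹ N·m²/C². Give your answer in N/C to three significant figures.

Dipole moment p = qd = (6.20×10⁻¹² C)(0.00190 m) = 1.178×10⁻¹⁴ C·m.
In the equatorial plane E = kp/r³.
E = (8.99×10⁹)(1.178×10⁻¹⁴) / (0.0616)³ = 0.4531 N/C.

E ≈ 0.453 N/C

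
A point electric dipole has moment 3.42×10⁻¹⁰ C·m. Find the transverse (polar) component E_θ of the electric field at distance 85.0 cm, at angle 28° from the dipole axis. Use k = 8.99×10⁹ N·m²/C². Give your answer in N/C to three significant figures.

E_θ ≈ 2.35 N/C

For a dipole, E_θ = (kp sinθ)/r³.
kp/r³ = (8.99×10⁹)(3.42×10⁻¹⁰)/(0.850)³ = 5.006 N/C.
E_θ = 5.006·sin28° = 2.350 N/C.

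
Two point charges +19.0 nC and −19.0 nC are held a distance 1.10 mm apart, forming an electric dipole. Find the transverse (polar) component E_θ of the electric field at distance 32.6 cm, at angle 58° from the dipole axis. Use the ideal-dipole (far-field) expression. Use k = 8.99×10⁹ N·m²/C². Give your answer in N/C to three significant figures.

Dipole moment p = qd = (1.90×10⁻⁸ C)(0.00110 m) = 2.09×10⁻¹¹ C·m.
For a dipole, E_θ = (kp sinθ)/r³.
kp/r³ = (8.99×10⁹)(2.09×10⁻¹¹)/(0.326)³ = 5.423 N/C.
E_θ = 5.423·sin58° = 4.599 N/C.

E_θ ≈ 4.60 N/C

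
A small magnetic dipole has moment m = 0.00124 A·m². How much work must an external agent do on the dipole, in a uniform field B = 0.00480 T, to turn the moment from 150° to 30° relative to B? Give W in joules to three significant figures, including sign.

W_ext = ΔU = −mB cosθ₂ + mB cosθ₁ = mB(cosθ₁ − cosθ₂).
W = (0.00124)(0.00480)·(cos150° − cos30°) = (5.952×10⁻⁶)·(-1.7321) = -1.031×10⁻⁵ J.

W ≈ -1.03×10⁻⁵ J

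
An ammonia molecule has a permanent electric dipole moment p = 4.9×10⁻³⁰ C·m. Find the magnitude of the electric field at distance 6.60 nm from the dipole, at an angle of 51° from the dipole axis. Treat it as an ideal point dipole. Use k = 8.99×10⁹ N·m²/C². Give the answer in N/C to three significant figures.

At angle θ the dipole field magnitude is E = (kp/r³)·√(1 + 3cos²θ).
kp/r³ = (8.99×10⁹)(4.90×10⁻³⁰) / (6.60×10⁻⁹)³ = 1.532×10⁵ N/C.
√(1 + 3cos²51°) = √(1 + 3·0.3960) = √2.1881 ≈ 1.4792.
E ≈ 1.532×10⁵ × 1.479 = 2.267×10⁵ N/C.

E ≈ 2.27×10⁵ N/C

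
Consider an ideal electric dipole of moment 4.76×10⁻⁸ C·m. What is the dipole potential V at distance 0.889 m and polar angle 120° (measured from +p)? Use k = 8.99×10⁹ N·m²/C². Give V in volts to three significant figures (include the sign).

The dipole potential is V = kp cosθ / r².
V = (8.99×10⁹)(4.76×10⁻⁸)·cos120° / (0.889)² = -270.7 V.

V ≈ -271 V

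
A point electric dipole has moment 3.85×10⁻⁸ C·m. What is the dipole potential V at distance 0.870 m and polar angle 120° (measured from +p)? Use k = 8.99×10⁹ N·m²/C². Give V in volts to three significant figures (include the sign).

V ≈ -229 V

The dipole potential is V = kp cosθ / r².
V = (8.99×10⁹)(3.85×10⁻⁸)·cos120° / (0.870)² = -228.6 V.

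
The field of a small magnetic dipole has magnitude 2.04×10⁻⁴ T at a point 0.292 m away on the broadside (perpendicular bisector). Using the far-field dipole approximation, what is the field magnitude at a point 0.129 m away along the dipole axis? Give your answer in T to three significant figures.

B ≈ 0.00473 T

Dipole fields scale as 1/r³ in the far field.
The axial field is twice the equatorial field at the same r, so the geometry factor is 2/1.
B₂ = B₁ · (2/1) · (r₁/r₂)³ = 2.04×10⁻⁴ · 2 · (0.292/0.129)³.
(r₁/r₂)³ = (2.264)³ = 11.6.
B₂ ≈ 0.004732 T.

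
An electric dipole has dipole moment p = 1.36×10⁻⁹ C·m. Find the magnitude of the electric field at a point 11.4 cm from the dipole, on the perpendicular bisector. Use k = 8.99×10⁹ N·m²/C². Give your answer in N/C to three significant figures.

E ≈ 8250 N/C

On the perpendicular bisector E = kp/r³ (half the axial value at the same distance).
E = (8.99×10⁹)(1.36×10⁻⁹) / (0.114)³ = 8252 N/C.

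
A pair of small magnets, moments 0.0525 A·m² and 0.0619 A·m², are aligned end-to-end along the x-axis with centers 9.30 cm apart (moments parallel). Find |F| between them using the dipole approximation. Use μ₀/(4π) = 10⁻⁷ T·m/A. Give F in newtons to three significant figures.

On-axis B of dipole 1: B = (μ₀/4π)·2m₁/r³. Force on dipole 2: F = m₂·dB/dr.
dB/dr = −(μ₀/4π)·6m₁/r⁴, so |F| = (μ₀/4π)·6m₁m₂/r⁴.
F = 6(10⁻⁷)(0.0525)(0.0619)/(0.0930)⁴ = 2.607×10⁻⁵ N.

F ≈ 2.61×10⁻⁵ N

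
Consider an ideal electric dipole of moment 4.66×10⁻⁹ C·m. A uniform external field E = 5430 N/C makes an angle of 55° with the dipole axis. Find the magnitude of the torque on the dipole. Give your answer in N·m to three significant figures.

τ ≈ 2.07×10⁻⁵ N·m

Torque on an electric dipole: τ = pE sinθ.
τ = (4.66×10⁻⁹)(5430)·sin55° = 2.073×10⁻⁵ N·m.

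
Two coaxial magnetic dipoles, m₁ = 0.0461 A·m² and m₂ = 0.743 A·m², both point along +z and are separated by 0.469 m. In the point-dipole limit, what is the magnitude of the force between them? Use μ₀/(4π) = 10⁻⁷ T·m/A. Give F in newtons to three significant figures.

F ≈ 4.25×10⁻⁷ N

On-axis B of dipole 1: B = (μ₀/4π)·2m₁/r³. Force on dipole 2: F = m₂·dB/dr.
dB/dr = −(μ₀/4π)·6m₁/r⁴, so |F| = (μ₀/4π)·6m₁m₂/r⁴.
F = 6(10⁻⁷)(0.0461)(0.743)/(0.469)⁴ = 4.248×10⁻⁷ N.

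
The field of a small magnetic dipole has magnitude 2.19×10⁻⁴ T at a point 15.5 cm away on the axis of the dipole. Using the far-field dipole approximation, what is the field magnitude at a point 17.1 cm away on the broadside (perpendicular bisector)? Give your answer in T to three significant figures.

Dipole fields scale as 1/r³ in the far field.
The axial field is twice the equatorial field at the same r, so the geometry factor is 1/2.
B₂ = B₁ · (1/2) · (r₁/r₂)³ = 2.19×10⁻⁴ · 0.5 · (15.5/17.1)³.
(r₁/r₂)³ = (0.9064)³ = 0.7447.
B₂ ≈ 8.155×10⁻⁵ T.

B ≈ 8.15×10⁻⁵ T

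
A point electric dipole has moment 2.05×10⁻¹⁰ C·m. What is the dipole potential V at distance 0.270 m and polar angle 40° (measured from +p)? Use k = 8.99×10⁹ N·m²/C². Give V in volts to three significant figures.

V ≈ 19.4 V

The dipole potential is V = kp cosθ / r².
V = (8.99×10⁹)(2.05×10⁻¹⁰)·cos40° / (0.270)² = 19.37 V.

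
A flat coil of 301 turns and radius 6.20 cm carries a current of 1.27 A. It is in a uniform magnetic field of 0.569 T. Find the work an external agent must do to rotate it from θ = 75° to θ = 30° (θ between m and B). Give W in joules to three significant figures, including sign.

W ≈ -1.59 J

m = NIA = NIπa² = 301·(1.27)·π·(0.0620)² = 4.616 A·m².
W_ext = ΔU = −mB cosθ₂ + mB cosθ₁ = mB(cosθ₁ − cosθ₂).
W = (4.616)(0.569)·(cos75° − cos30°) = (2.627)·(-0.6072) = -1.595 J.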